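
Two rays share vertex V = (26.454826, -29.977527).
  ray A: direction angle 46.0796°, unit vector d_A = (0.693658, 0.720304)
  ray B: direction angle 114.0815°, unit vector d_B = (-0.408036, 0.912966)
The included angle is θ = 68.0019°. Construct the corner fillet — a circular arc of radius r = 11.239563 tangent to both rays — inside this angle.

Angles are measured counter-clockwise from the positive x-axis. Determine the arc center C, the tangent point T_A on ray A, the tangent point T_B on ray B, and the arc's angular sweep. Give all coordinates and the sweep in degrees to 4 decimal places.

center=(29.9172,-10.1789) T_A=(38.0131,-17.9753) T_B=(19.6558,-14.7650) sweep=111.9981

bisector direction at 80.0806° = (0.172264,0.985051)
center distance |VC| = r/sin(θ/2) = 11.239563/sin(34.0010°) = 20.099123
C = V + |VC|·bis = (29.9172,-10.1789)
T_A = V + ((C−V)·d_A)·d_A = V + 16.6627·d_A = (38.0131,-17.9753)
T_B = V + ((C−V)·d_B)·d_B = V + 16.6627·d_B = (19.6558,-14.7650)
sweep = 180° − θ = 111.9981°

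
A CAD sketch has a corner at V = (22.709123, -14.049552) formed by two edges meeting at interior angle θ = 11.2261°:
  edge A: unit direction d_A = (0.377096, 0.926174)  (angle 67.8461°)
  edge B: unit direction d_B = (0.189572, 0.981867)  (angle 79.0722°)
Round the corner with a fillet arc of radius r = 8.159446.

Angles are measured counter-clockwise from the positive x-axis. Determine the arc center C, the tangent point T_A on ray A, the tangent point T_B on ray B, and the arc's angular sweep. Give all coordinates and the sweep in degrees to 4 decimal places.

bisector direction at 73.4592° = (0.284699,0.958617)
center distance |VC| = r/sin(θ/2) = 8.159446/sin(5.6131°) = 83.421750
C = V + |VC|·bis = (46.4592,65.9200)
T_A = V + ((C−V)·d_A)·d_A = V + 83.0218·d_A = (54.0163,62.8431)
T_B = V + ((C−V)·d_B)·d_B = V + 83.0218·d_B = (38.4477,67.4668)
sweep = 180° − θ = 168.7739°

center=(46.4592,65.9200) T_A=(54.0163,62.8431) T_B=(38.4477,67.4668) sweep=168.7739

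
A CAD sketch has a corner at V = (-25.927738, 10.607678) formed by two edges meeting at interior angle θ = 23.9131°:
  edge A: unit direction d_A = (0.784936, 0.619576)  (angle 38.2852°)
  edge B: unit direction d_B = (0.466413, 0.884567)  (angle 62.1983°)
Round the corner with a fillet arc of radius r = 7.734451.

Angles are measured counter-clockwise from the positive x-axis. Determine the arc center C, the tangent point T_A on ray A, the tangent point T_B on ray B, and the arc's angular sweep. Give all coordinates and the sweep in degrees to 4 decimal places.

center=(-2.0509,39.3081) T_A=(2.7412,33.2370) T_B=(-8.8925,42.9155) sweep=156.0869

bisector direction at 50.2418° = (0.639550,0.768750)
center distance |VC| = r/sin(θ/2) = 7.734451/sin(11.9566°) = 37.333863
C = V + |VC|·bis = (-2.0509,39.3081)
T_A = V + ((C−V)·d_A)·d_A = V + 36.5239·d_A = (2.7412,33.2370)
T_B = V + ((C−V)·d_B)·d_B = V + 36.5239·d_B = (-8.8925,42.9155)
sweep = 180° − θ = 156.0869°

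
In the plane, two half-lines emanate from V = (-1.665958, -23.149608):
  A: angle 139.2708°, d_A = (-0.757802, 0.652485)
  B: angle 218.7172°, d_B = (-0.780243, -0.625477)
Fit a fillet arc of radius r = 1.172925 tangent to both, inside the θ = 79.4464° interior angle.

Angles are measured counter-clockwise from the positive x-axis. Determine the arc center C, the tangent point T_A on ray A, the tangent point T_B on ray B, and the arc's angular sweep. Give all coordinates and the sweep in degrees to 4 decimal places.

center=(-3.5010,-23.1174) T_A=(-2.7357,-22.2285) T_B=(-2.7674,-24.0326) sweep=100.5536

bisector direction at 178.9940° = (-0.999846,0.017557)
center distance |VC| = r/sin(θ/2) = 1.172925/sin(39.7232°) = 1.835336
C = V + |VC|·bis = (-3.5010,-23.1174)
T_A = V + ((C−V)·d_A)·d_A = V + 1.4116·d_A = (-2.7357,-22.2285)
T_B = V + ((C−V)·d_B)·d_B = V + 1.4116·d_B = (-2.7674,-24.0326)
sweep = 180° − θ = 100.5536°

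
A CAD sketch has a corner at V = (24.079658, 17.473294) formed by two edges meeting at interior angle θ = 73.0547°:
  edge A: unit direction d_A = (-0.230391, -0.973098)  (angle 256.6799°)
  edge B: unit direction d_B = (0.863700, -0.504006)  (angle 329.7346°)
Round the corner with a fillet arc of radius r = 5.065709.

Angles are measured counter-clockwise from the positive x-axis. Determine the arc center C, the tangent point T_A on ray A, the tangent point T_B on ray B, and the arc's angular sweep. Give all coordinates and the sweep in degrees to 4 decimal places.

center=(27.4334,9.6511) T_A=(22.5040,10.8182) T_B=(29.9866,14.0264) sweep=106.9453

bisector direction at 293.2072° = (0.394058,-0.919085)
center distance |VC| = r/sin(θ/2) = 5.065709/sin(36.5273°) = 8.510844
C = V + |VC|·bis = (27.4334,9.6511)
T_A = V + ((C−V)·d_A)·d_A = V + 6.8391·d_A = (22.5040,10.8182)
T_B = V + ((C−V)·d_B)·d_B = V + 6.8391·d_B = (29.9866,14.0264)
sweep = 180° − θ = 106.9453°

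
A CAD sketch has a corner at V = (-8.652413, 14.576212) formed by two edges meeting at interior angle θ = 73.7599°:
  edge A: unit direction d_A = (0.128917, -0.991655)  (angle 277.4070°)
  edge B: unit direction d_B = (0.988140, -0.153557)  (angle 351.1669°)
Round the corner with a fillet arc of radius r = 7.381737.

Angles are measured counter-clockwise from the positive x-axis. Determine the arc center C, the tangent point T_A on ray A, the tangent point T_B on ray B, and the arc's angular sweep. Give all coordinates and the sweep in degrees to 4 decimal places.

center=(-0.0639,5.7712) T_A=(-7.3840,4.8196) T_B=(1.0696,13.0654) sweep=106.2401

bisector direction at 314.2869° = (0.698252,-0.715852)
center distance |VC| = r/sin(θ/2) = 7.381737/sin(36.8800°) = 12.300018
C = V + |VC|·bis = (-0.0639,5.7712)
T_A = V + ((C−V)·d_A)·d_A = V + 9.8387·d_A = (-7.3840,4.8196)
T_B = V + ((C−V)·d_B)·d_B = V + 9.8387·d_B = (1.0696,13.0654)
sweep = 180° − θ = 106.2401°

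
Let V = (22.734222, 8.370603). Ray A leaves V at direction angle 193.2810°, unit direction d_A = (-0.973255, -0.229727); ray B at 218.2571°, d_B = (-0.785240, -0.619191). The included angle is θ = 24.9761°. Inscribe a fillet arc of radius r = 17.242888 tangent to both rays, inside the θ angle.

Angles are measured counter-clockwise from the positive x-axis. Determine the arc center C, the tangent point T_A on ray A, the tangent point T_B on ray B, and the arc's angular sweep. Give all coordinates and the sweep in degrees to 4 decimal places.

center=(-49.0769,-26.2964) T_A=(-53.0381,-9.5147) T_B=(-38.4002,-39.8362) sweep=155.0239

bisector direction at 205.7691° = (-0.900554,-0.434745)
center distance |VC| = r/sin(θ/2) = 17.242888/sin(12.4880°) = 79.741066
C = V + |VC|·bis = (-49.0769,-26.2964)
T_A = V + ((C−V)·d_A)·d_A = V + 77.8545·d_A = (-53.0381,-9.5147)
T_B = V + ((C−V)·d_B)·d_B = V + 77.8545·d_B = (-38.4002,-39.8362)
sweep = 180° − θ = 155.0239°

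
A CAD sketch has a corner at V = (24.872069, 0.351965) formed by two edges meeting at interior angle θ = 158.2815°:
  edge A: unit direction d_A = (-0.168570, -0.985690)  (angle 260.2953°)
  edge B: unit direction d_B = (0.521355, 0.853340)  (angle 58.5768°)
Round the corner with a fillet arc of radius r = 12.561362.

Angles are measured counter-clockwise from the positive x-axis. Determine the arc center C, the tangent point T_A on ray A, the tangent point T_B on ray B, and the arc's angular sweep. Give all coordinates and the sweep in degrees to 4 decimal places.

center=(36.8475,-4.1407) T_A=(24.4659,-2.0232) T_B=(26.1284,2.4082) sweep=21.7185

bisector direction at 339.4360° = (0.936281,-0.351253)
center distance |VC| = r/sin(θ/2) = 12.561362/sin(79.1407°) = 12.790400
C = V + |VC|·bis = (36.8475,-4.1407)
T_A = V + ((C−V)·d_A)·d_A = V + 2.4097·d_A = (24.4659,-2.0232)
T_B = V + ((C−V)·d_B)·d_B = V + 2.4097·d_B = (26.1284,2.4082)
sweep = 180° − θ = 21.7185°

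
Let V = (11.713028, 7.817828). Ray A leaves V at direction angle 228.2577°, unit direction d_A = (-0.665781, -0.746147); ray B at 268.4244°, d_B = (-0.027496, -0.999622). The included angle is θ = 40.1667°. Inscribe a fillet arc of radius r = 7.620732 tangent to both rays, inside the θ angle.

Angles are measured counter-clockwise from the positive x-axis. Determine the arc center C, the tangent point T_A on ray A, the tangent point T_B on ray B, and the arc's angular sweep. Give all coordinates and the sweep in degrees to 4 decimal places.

center=(3.5221,-12.8081) T_A=(-2.1641,-7.7344) T_B=(11.1399,-13.0177) sweep=139.8333

bisector direction at 248.3410° = (-0.369081,-0.929397)
center distance |VC| = r/sin(θ/2) = 7.620732/sin(20.0833°) = 22.192852
C = V + |VC|·bis = (3.5221,-12.8081)
T_A = V + ((C−V)·d_A)·d_A = V + 20.8434·d_A = (-2.1641,-7.7344)
T_B = V + ((C−V)·d_B)·d_B = V + 20.8434·d_B = (11.1399,-13.0177)
sweep = 180° − θ = 139.8333°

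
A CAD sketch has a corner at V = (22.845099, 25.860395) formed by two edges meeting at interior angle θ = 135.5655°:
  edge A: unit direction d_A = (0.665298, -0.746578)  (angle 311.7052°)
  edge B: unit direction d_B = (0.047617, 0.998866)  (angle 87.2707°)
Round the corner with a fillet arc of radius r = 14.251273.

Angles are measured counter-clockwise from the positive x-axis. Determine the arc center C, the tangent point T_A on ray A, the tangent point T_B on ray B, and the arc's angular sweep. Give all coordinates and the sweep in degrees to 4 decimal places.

bisector direction at 19.4880° = (0.942712,0.333609)
center distance |VC| = r/sin(θ/2) = 14.251273/sin(67.7827°) = 15.394187
C = V + |VC|·bis = (37.3574,30.9960)
T_A = V + ((C−V)·d_A)·d_A = V + 5.8208·d_A = (26.7177,21.5147)
T_B = V + ((C−V)·d_B)·d_B = V + 5.8208·d_B = (23.1223,31.6746)
sweep = 180° − θ = 44.4345°

center=(37.3574,30.9960) T_A=(26.7177,21.5147) T_B=(23.1223,31.6746) sweep=44.4345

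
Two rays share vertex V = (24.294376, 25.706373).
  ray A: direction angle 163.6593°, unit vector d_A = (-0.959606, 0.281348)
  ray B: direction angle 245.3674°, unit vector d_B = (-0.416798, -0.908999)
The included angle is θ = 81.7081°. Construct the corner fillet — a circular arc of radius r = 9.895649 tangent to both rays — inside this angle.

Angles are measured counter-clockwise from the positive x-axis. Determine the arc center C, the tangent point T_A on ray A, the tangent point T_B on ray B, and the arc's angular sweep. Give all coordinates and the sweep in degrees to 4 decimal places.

bisector direction at 204.5134° = (-0.909865,-0.414905)
center distance |VC| = r/sin(θ/2) = 9.895649/sin(40.8541°) = 15.127852
C = V + |VC|·bis = (10.5301,19.4297)
T_A = V + ((C−V)·d_A)·d_A = V + 11.4424·d_A = (13.3142,28.9257)
T_B = V + ((C−V)·d_B)·d_B = V + 11.4424·d_B = (19.5252,15.3053)
sweep = 180° − θ = 98.2919°

center=(10.5301,19.4297) T_A=(13.3142,28.9257) T_B=(19.5252,15.3053) sweep=98.2919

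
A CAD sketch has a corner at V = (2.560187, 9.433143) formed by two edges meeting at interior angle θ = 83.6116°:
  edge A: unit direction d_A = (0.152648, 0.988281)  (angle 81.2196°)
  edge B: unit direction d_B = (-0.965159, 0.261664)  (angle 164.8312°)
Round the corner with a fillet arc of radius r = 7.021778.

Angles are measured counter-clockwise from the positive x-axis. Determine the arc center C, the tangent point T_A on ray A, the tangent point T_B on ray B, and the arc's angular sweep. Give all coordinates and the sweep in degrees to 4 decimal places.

center=(-3.1807,18.2648) T_A=(3.7588,17.1930) T_B=(-5.0181,11.4877) sweep=96.3884

bisector direction at 123.0254° = (-0.545011,0.838429)
center distance |VC| = r/sin(θ/2) = 7.021778/sin(41.8058°) = 10.533595
C = V + |VC|·bis = (-3.1807,18.2648)
T_A = V + ((C−V)·d_A)·d_A = V + 7.8518·d_A = (3.7588,17.1930)
T_B = V + ((C−V)·d_B)·d_B = V + 7.8518·d_B = (-5.0181,11.4877)
sweep = 180° − θ = 96.3884°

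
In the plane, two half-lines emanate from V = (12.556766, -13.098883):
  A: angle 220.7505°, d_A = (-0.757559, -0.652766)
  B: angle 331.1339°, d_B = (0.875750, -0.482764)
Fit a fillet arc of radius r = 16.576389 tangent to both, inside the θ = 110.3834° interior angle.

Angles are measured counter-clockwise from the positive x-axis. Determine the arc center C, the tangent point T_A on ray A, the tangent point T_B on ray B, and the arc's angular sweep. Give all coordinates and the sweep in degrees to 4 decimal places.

bisector direction at 275.9422° = (0.103525,-0.994627)
center distance |VC| = r/sin(θ/2) = 16.576389/sin(55.1917°) = 20.188850
C = V + |VC|·bis = (14.6468,-33.1793)
T_A = V + ((C−V)·d_A)·d_A = V + 11.5245·d_A = (3.8263,-20.6217)
T_B = V + ((C−V)·d_B)·d_B = V + 11.5245·d_B = (22.6493,-18.6625)
sweep = 180° − θ = 69.6166°

center=(14.6468,-33.1793) T_A=(3.8263,-20.6217) T_B=(22.6493,-18.6625) sweep=69.6166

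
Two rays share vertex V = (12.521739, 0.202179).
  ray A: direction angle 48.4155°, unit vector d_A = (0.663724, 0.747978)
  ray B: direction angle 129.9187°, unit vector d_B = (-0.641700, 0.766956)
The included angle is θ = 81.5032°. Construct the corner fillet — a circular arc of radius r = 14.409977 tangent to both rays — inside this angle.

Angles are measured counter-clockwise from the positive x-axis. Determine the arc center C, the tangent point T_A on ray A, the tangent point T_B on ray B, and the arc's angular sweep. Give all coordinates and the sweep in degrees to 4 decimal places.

center=(12.8426,22.2746) T_A=(23.6210,12.7104) T_B=(1.7908,13.0277) sweep=98.4968

bisector direction at 89.1671° = (0.014536,0.999894)
center distance |VC| = r/sin(θ/2) = 14.409977/sin(40.7516°) = 22.074753
C = V + |VC|·bis = (12.8426,22.2746)
T_A = V + ((C−V)·d_A)·d_A = V + 16.7227·d_A = (23.6210,12.7104)
T_B = V + ((C−V)·d_B)·d_B = V + 16.7227·d_B = (1.7908,13.0277)
sweep = 180° − θ = 98.4968°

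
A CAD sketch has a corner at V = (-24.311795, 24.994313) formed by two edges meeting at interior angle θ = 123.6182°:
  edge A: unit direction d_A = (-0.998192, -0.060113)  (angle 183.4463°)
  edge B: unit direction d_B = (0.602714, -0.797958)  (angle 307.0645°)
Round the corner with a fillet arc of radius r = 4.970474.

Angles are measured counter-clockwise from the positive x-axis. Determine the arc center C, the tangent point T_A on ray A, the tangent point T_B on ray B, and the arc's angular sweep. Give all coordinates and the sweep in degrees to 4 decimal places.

bisector direction at 245.2554° = (-0.418574,-0.908183)
center distance |VC| = r/sin(θ/2) = 4.970474/sin(61.8091°) = 5.639432
C = V + |VC|·bis = (-26.6723,19.8727)
T_A = V + ((C−V)·d_A)·d_A = V + 2.6641·d_A = (-26.9711,24.8342)
T_B = V + ((C−V)·d_B)·d_B = V + 2.6641·d_B = (-22.7061,22.8685)
sweep = 180° − θ = 56.3818°

center=(-26.6723,19.8727) T_A=(-26.9711,24.8342) T_B=(-22.7061,22.8685) sweep=56.3818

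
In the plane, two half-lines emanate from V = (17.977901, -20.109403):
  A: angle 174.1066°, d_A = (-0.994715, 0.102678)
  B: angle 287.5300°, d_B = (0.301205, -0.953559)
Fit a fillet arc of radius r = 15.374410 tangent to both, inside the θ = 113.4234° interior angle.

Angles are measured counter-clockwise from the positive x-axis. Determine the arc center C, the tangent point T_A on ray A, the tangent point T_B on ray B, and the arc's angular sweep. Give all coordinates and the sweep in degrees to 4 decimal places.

center=(6.3580,-34.3661) T_A=(7.9366,-19.0729) T_B=(21.0184,-29.7352) sweep=66.5766

bisector direction at 230.8183° = (-0.631782,-0.775146)
center distance |VC| = r/sin(θ/2) = 15.374410/sin(56.7117°) = 18.392215
C = V + |VC|·bis = (6.3580,-34.3661)
T_A = V + ((C−V)·d_A)·d_A = V + 10.0946·d_A = (7.9366,-19.0729)
T_B = V + ((C−V)·d_B)·d_B = V + 10.0946·d_B = (21.0184,-29.7352)
sweep = 180° − θ = 66.5766°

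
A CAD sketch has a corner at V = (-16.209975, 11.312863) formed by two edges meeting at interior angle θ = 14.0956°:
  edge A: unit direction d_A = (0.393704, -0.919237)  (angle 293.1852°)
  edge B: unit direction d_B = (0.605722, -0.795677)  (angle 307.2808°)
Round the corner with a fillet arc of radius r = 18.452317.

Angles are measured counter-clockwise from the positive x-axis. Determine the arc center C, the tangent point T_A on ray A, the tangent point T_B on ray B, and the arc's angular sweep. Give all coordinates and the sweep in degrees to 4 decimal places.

center=(59.5135,-118.6209) T_A=(42.5514,-125.8856) T_B=(74.1956,-107.4439) sweep=165.9044

bisector direction at 300.2330° = (0.503518,-0.863985)
center distance |VC| = r/sin(θ/2) = 18.452317/sin(7.0478°) = 150.388880
C = V + |VC|·bis = (59.5135,-118.6209)
T_A = V + ((C−V)·d_A)·d_A = V + 149.2526·d_A = (42.5514,-125.8856)
T_B = V + ((C−V)·d_B)·d_B = V + 149.2526·d_B = (74.1956,-107.4439)
sweep = 180° − θ = 165.9044°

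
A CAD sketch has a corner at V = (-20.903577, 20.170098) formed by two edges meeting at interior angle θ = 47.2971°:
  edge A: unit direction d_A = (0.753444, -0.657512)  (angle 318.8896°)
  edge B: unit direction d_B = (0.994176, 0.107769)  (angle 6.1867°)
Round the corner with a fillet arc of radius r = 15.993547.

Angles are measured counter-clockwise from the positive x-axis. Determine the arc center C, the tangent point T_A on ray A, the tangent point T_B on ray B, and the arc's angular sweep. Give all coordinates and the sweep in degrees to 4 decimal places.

center=(17.1307,8.2058) T_A=(6.6148,-3.8445) T_B=(15.4071,24.1062) sweep=132.7029

bisector direction at 342.5381° = (0.953917,-0.300071)
center distance |VC| = r/sin(θ/2) = 15.993547/sin(23.6486°) = 39.871691
C = V + |VC|·bis = (17.1307,8.2058)
T_A = V + ((C−V)·d_A)·d_A = V + 36.5234·d_A = (6.6148,-3.8445)
T_B = V + ((C−V)·d_B)·d_B = V + 36.5234·d_B = (15.4071,24.1062)
sweep = 180° − θ = 132.7029°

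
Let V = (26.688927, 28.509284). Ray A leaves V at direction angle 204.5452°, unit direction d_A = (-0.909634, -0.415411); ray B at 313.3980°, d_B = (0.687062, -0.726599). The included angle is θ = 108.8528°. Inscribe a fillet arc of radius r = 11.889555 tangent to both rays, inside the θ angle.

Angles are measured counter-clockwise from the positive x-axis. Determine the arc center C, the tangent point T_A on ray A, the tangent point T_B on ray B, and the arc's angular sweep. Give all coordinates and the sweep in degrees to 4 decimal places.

bisector direction at 258.9716° = (-0.191296,-0.981532)
center distance |VC| = r/sin(θ/2) = 11.889555/sin(54.4264°) = 14.617666
C = V + |VC|·bis = (23.8926,14.1616)
T_A = V + ((C−V)·d_A)·d_A = V + 8.5038·d_A = (18.9536,24.9767)
T_B = V + ((C−V)·d_B)·d_B = V + 8.5038·d_B = (32.5316,22.3304)
sweep = 180° − θ = 71.1472°

center=(23.8926,14.1616) T_A=(18.9536,24.9767) T_B=(32.5316,22.3304) sweep=71.1472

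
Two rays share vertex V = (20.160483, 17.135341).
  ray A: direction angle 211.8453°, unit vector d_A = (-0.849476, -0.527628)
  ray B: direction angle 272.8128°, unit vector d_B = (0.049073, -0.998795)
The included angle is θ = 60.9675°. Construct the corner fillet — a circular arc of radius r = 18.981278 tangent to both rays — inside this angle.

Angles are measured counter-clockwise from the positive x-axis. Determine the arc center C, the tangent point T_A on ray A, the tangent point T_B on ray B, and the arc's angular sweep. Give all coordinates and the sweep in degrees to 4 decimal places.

bisector direction at 242.3290° = (-0.464393,-0.885629)
center distance |VC| = r/sin(θ/2) = 18.981278/sin(30.4838°) = 37.416723
C = V + |VC|·bis = (2.7844,-16.0020)
T_A = V + ((C−V)·d_A)·d_A = V + 32.2447·d_A = (-7.2306,0.1221)
T_B = V + ((C−V)·d_B)·d_B = V + 32.2447·d_B = (21.7428,-15.0705)
sweep = 180° − θ = 119.0325°

center=(2.7844,-16.0020) T_A=(-7.2306,0.1221) T_B=(21.7428,-15.0705) sweep=119.0325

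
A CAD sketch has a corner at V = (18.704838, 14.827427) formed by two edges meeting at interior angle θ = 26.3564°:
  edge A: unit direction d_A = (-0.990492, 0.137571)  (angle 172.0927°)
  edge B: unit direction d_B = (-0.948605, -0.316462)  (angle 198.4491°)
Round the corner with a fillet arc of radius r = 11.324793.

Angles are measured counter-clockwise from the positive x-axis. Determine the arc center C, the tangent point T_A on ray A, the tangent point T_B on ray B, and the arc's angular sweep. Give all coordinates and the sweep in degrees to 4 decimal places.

center=(-30.7595,10.2641) T_A=(-29.2016,21.4812) T_B=(-27.1757,-0.4787) sweep=153.6436

bisector direction at 185.2709° = (-0.995771,-0.091865)
center distance |VC| = r/sin(θ/2) = 11.324793/sin(13.1782°) = 49.674410
C = V + |VC|·bis = (-30.7595,10.2641)
T_A = V + ((C−V)·d_A)·d_A = V + 48.3663·d_A = (-29.2016,21.4812)
T_B = V + ((C−V)·d_B)·d_B = V + 48.3663·d_B = (-27.1757,-0.4787)
sweep = 180° − θ = 153.6436°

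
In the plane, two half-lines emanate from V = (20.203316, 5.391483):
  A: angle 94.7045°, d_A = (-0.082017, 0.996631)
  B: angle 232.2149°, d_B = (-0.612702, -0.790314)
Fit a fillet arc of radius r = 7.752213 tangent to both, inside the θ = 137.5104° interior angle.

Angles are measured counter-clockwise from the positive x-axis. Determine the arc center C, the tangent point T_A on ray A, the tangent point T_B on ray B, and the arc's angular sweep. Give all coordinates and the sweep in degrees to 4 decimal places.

bisector direction at 163.4597° = (-0.958620,0.284690)
center distance |VC| = r/sin(θ/2) = 7.752213/sin(68.7552°) = 8.317461
C = V + |VC|·bis = (12.2300,7.7594)
T_A = V + ((C−V)·d_A)·d_A = V + 3.0139·d_A = (19.9561,8.3952)
T_B = V + ((C−V)·d_B)·d_B = V + 3.0139·d_B = (18.3567,3.0096)
sweep = 180° − θ = 42.4896°

center=(12.2300,7.7594) T_A=(19.9561,8.3952) T_B=(18.3567,3.0096) sweep=42.4896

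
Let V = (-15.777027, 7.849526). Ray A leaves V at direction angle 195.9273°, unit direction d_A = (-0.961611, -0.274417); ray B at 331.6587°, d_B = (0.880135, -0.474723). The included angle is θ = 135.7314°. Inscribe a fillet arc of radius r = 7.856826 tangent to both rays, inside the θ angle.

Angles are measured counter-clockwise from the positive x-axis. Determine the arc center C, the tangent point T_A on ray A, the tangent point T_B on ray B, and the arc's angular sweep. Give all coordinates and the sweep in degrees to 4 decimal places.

center=(-16.6941,-0.5827) T_A=(-18.8501,6.9725) T_B=(-12.9643,6.3324) sweep=44.2686

bisector direction at 263.7930° = (-0.108121,-0.994138)
center distance |VC| = r/sin(θ/2) = 7.856826/sin(67.8657°) = 8.481916
C = V + |VC|·bis = (-16.6941,-0.5827)
T_A = V + ((C−V)·d_A)·d_A = V + 3.1958·d_A = (-18.8501,6.9725)
T_B = V + ((C−V)·d_B)·d_B = V + 3.1958·d_B = (-12.9643,6.3324)
sweep = 180° − θ = 44.2686°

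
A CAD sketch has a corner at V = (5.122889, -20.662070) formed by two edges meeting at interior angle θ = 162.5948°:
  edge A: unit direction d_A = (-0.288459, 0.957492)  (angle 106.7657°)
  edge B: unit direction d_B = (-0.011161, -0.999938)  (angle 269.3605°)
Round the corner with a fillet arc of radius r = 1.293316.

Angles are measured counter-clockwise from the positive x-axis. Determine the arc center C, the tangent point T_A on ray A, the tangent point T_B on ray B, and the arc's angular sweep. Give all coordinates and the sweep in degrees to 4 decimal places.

center=(3.8274,-20.8456) T_A=(5.0658,-20.4725) T_B=(5.1207,-20.8600) sweep=17.4052

bisector direction at 188.0631° = (-0.990114,-0.140264)
center distance |VC| = r/sin(θ/2) = 1.293316/sin(81.2974°) = 1.308379
C = V + |VC|·bis = (3.8274,-20.8456)
T_A = V + ((C−V)·d_A)·d_A = V + 0.1980·d_A = (5.0658,-20.4725)
T_B = V + ((C−V)·d_B)·d_B = V + 0.1980·d_B = (5.1207,-20.8600)
sweep = 180° − θ = 17.4052°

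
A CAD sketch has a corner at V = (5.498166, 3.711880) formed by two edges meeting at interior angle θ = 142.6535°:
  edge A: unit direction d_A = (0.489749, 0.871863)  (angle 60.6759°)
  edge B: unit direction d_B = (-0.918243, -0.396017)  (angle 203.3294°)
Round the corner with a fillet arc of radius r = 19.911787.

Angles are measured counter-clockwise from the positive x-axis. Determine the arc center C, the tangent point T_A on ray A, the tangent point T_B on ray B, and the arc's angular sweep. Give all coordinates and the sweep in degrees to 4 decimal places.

center=(-8.5665,19.3308) T_A=(8.7939,9.5790) T_B=(-0.6811,1.0469) sweep=37.3465

bisector direction at 132.0027° = (-0.669165,0.743114)
center distance |VC| = r/sin(θ/2) = 19.911787/sin(71.3268°) = 21.018187
C = V + |VC|·bis = (-8.5665,19.3308)
T_A = V + ((C−V)·d_A)·d_A = V + 6.7294·d_A = (8.7939,9.5790)
T_B = V + ((C−V)·d_B)·d_B = V + 6.7294·d_B = (-0.6811,1.0469)
sweep = 180° − θ = 37.3465°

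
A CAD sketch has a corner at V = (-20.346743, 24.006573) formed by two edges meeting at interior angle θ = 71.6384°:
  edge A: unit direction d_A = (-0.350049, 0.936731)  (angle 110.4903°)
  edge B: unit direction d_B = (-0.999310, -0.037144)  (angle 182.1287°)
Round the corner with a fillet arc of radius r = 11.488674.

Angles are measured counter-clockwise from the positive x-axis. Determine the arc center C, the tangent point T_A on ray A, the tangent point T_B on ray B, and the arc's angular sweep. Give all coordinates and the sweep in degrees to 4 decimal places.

bisector direction at 146.3095° = (-0.832046,0.554706)
center distance |VC| = r/sin(θ/2) = 11.488674/sin(35.8192°) = 19.631060
C = V + |VC|·bis = (-36.6807,34.8960)
T_A = V + ((C−V)·d_A)·d_A = V + 15.9182·d_A = (-25.9189,38.9176)
T_B = V + ((C−V)·d_B)·d_B = V + 15.9182·d_B = (-36.2540,23.4153)
sweep = 180° − θ = 108.3616°

center=(-36.6807,34.8960) T_A=(-25.9189,38.9176) T_B=(-36.2540,23.4153) sweep=108.3616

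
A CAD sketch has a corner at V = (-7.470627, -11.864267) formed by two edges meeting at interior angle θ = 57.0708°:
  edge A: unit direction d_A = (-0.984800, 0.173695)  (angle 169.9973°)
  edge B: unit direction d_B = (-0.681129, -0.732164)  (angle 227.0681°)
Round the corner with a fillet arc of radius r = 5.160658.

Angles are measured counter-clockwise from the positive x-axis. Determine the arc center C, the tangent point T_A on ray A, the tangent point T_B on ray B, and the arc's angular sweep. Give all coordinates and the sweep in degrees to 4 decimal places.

center=(-17.7135,-15.2980) T_A=(-16.8171,-10.2158) T_B=(-13.9351,-18.8131) sweep=122.9292

bisector direction at 198.5327° = (-0.948142,-0.317846)
center distance |VC| = r/sin(θ/2) = 5.160658/sin(28.5354°) = 10.803099
C = V + |VC|·bis = (-17.7135,-15.2980)
T_A = V + ((C−V)·d_A)·d_A = V + 9.4908·d_A = (-16.8171,-10.2158)
T_B = V + ((C−V)·d_B)·d_B = V + 9.4908·d_B = (-13.9351,-18.8131)
sweep = 180° − θ = 122.9292°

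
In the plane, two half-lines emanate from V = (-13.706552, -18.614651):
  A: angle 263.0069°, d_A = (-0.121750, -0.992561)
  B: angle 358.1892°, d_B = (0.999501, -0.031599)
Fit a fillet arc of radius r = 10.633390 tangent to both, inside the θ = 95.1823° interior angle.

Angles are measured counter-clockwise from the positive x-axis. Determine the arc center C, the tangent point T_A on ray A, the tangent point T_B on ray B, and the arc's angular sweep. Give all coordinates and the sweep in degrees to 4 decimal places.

center=(-4.3348,-29.5496) T_A=(-14.8891,-28.2550) T_B=(-3.9988,-18.9216) sweep=84.8177

bisector direction at 310.5981° = (0.650748,-0.759293)
center distance |VC| = r/sin(θ/2) = 10.633390/sin(47.5911°) = 14.401535
C = V + |VC|·bis = (-4.3348,-29.5496)
T_A = V + ((C−V)·d_A)·d_A = V + 9.7126·d_A = (-14.8891,-28.2550)
T_B = V + ((C−V)·d_B)·d_B = V + 9.7126·d_B = (-3.9988,-18.9216)
sweep = 180° − θ = 84.8177°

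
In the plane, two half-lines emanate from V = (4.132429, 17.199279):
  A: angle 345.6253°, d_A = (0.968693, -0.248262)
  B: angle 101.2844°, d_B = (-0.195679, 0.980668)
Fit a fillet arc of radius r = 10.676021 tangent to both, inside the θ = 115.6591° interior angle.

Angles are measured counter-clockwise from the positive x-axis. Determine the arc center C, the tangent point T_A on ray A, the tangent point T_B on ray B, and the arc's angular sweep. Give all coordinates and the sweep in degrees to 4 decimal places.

bisector direction at 43.4548° = (0.725917,0.687783)
center distance |VC| = r/sin(θ/2) = 10.676021/sin(57.8295°) = 12.612435
C = V + |VC|·bis = (13.2880,25.8739)
T_A = V + ((C−V)·d_A)·d_A = V + 6.7154·d_A = (10.6376,15.5321)
T_B = V + ((C−V)·d_B)·d_B = V + 6.7154·d_B = (2.8184,23.7848)
sweep = 180° − θ = 64.3409°

center=(13.2880,25.8739) T_A=(10.6376,15.5321) T_B=(2.8184,23.7848) sweep=64.3409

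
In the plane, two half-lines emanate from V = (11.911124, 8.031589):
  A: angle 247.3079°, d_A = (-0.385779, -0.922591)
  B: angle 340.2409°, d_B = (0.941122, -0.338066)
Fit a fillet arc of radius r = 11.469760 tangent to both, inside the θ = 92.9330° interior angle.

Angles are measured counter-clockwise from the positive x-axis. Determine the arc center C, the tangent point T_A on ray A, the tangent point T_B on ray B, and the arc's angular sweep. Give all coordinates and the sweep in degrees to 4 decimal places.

center=(18.2891,-6.4468) T_A=(7.7072,-2.0220) T_B=(22.1667,4.3476) sweep=87.0670

bisector direction at 293.7744° = (0.403136,-0.915140)
center distance |VC| = r/sin(θ/2) = 11.469760/sin(46.4665°) = 15.820975
C = V + |VC|·bis = (18.2891,-6.4468)
T_A = V + ((C−V)·d_A)·d_A = V + 10.8971·d_A = (7.7072,-2.0220)
T_B = V + ((C−V)·d_B)·d_B = V + 10.8971·d_B = (22.1667,4.3476)
sweep = 180° − θ = 87.0670°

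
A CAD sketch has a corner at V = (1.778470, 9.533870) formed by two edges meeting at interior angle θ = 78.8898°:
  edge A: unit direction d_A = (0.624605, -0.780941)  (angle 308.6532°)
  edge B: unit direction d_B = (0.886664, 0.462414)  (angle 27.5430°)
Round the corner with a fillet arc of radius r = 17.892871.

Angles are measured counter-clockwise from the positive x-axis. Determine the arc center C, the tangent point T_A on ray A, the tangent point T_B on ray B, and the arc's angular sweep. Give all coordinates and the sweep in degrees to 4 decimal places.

center=(29.3359,3.7257) T_A=(15.3626,-7.4503) T_B=(21.0620,19.5906) sweep=101.1102

bisector direction at 348.0981° = (0.978502,-0.206237)
center distance |VC| = r/sin(θ/2) = 17.892871/sin(39.4449°) = 28.162853
C = V + |VC|·bis = (29.3359,3.7257)
T_A = V + ((C−V)·d_A)·d_A = V + 21.7484·d_A = (15.3626,-7.4503)
T_B = V + ((C−V)·d_B)·d_B = V + 21.7484·d_B = (21.0620,19.5906)
sweep = 180° − θ = 101.1102°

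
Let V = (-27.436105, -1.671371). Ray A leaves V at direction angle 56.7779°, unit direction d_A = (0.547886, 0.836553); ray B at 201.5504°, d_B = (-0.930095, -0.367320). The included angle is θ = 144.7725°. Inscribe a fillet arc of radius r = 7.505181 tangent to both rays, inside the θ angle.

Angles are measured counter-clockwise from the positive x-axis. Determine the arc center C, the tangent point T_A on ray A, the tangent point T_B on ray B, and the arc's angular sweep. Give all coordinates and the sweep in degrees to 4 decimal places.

center=(-32.4091,4.4339) T_A=(-26.1306,0.3219) T_B=(-29.6523,-2.5466) sweep=35.2275

bisector direction at 129.1642° = (-0.631544,0.775340)
center distance |VC| = r/sin(θ/2) = 7.505181/sin(72.3863°) = 7.874345
C = V + |VC|·bis = (-32.4091,4.4339)
T_A = V + ((C−V)·d_A)·d_A = V + 2.3828·d_A = (-26.1306,0.3219)
T_B = V + ((C−V)·d_B)·d_B = V + 2.3828·d_B = (-29.6523,-2.5466)
sweep = 180° − θ = 35.2275°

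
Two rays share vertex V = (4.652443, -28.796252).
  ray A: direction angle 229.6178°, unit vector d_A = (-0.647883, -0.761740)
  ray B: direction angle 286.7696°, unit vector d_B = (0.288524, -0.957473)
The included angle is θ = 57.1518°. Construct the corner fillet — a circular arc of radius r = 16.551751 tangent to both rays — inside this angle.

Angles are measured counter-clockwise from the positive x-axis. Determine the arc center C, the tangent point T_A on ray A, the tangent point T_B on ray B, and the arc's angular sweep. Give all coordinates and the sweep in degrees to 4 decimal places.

center=(-2.4276,-62.6680) T_A=(-15.0357,-51.9443) T_B=(13.4202,-57.8924) sweep=122.8482

bisector direction at 258.1937° = (-0.204604,-0.978845)
center distance |VC| = r/sin(θ/2) = 16.551751/sin(28.5759°) = 34.603746
C = V + |VC|·bis = (-2.4276,-62.6680)
T_A = V + ((C−V)·d_A)·d_A = V + 30.3885·d_A = (-15.0357,-51.9443)
T_B = V + ((C−V)·d_B)·d_B = V + 30.3885·d_B = (13.4202,-57.8924)
sweep = 180° − θ = 122.8482°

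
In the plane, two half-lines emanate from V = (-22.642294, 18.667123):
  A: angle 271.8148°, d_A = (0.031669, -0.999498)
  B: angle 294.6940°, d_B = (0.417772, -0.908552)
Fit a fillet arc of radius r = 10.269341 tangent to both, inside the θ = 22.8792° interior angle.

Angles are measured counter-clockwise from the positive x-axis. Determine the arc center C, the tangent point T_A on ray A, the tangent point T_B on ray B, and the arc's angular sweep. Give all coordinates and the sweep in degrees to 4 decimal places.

bisector direction at 283.2544° = (0.229275,-0.973362)
center distance |VC| = r/sin(θ/2) = 10.269341/sin(11.4396°) = 51.777805
C = V + |VC|·bis = (-10.7709,-31.7314)
T_A = V + ((C−V)·d_A)·d_A = V + 50.7492·d_A = (-21.0351,-32.0566)
T_B = V + ((C−V)·d_B)·d_B = V + 50.7492·d_B = (-1.4407,-27.4412)
sweep = 180° − θ = 157.1208°

center=(-10.7709,-31.7314) T_A=(-21.0351,-32.0566) T_B=(-1.4407,-27.4412) sweep=157.1208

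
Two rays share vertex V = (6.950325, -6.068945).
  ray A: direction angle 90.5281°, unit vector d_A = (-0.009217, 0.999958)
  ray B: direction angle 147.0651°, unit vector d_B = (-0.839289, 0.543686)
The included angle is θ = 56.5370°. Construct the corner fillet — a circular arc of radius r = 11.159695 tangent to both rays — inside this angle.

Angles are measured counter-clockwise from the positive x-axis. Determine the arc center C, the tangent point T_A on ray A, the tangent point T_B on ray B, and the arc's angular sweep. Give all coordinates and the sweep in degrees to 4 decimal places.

center=(-4.4002,14.5804) T_A=(6.7590,14.6833) T_B=(-10.4675,5.2142) sweep=123.4630

bisector direction at 118.7966° = (-0.481702,0.876335)
center distance |VC| = r/sin(θ/2) = 11.159695/sin(28.2685°) = 23.563343
C = V + |VC|·bis = (-4.4002,14.5804)
T_A = V + ((C−V)·d_A)·d_A = V + 20.7531·d_A = (6.7590,14.6833)
T_B = V + ((C−V)·d_B)·d_B = V + 20.7531·d_B = (-10.4675,5.2142)
sweep = 180° − θ = 123.4630°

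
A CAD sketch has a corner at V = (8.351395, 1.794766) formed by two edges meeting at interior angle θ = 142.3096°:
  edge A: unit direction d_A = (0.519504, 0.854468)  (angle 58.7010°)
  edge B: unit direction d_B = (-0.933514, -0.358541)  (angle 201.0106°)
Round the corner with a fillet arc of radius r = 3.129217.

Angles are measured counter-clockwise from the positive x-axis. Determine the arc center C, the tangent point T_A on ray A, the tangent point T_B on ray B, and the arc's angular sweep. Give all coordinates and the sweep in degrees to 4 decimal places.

center=(6.2324,4.3330) T_A=(8.9062,2.7074) T_B=(7.3544,1.4118) sweep=37.6904

bisector direction at 129.8558° = (-0.640858,0.767660)
center distance |VC| = r/sin(θ/2) = 3.129217/sin(71.1548°) = 3.306461
C = V + |VC|·bis = (6.2324,4.3330)
T_A = V + ((C−V)·d_A)·d_A = V + 1.0680·d_A = (8.9062,2.7074)
T_B = V + ((C−V)·d_B)·d_B = V + 1.0680·d_B = (7.3544,1.4118)
sweep = 180° − θ = 37.6904°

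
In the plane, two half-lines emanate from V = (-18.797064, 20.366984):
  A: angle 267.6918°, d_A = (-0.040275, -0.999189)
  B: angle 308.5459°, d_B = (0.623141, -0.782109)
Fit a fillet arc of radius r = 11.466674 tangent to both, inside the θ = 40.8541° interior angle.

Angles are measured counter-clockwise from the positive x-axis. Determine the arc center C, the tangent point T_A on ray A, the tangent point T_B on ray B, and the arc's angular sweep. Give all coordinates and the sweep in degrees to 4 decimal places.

bisector direction at 288.1188° = (0.310989,-0.950413)
center distance |VC| = r/sin(θ/2) = 11.466674/sin(20.4271°) = 32.854433
C = V + |VC|·bis = (-8.5797,-10.8583)
T_A = V + ((C−V)·d_A)·d_A = V + 30.7885·d_A = (-20.0371,-10.3965)
T_B = V + ((C−V)·d_B)·d_B = V + 30.7885·d_B = (0.3885,-3.7130)
sweep = 180° − θ = 139.1459°

center=(-8.5797,-10.8583) T_A=(-20.0371,-10.3965) T_B=(0.3885,-3.7130) sweep=139.1459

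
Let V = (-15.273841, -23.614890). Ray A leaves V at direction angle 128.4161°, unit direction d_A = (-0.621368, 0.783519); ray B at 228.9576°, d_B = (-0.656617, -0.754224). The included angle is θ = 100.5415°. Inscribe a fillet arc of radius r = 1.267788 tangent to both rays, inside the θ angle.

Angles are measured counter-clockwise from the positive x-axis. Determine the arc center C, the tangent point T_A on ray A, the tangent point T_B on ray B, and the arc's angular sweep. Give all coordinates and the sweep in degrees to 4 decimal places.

center=(-16.9219,-23.5771) T_A=(-15.9285,-22.7893) T_B=(-15.9657,-24.4096) sweep=79.4585

bisector direction at 178.6868° = (-0.999737,0.022917)
center distance |VC| = r/sin(θ/2) = 1.267788/sin(50.2707°) = 1.648462
C = V + |VC|·bis = (-16.9219,-23.5771)
T_A = V + ((C−V)·d_A)·d_A = V + 1.0536·d_A = (-15.9285,-22.7893)
T_B = V + ((C−V)·d_B)·d_B = V + 1.0536·d_B = (-15.9657,-24.4096)
sweep = 180° − θ = 79.4585°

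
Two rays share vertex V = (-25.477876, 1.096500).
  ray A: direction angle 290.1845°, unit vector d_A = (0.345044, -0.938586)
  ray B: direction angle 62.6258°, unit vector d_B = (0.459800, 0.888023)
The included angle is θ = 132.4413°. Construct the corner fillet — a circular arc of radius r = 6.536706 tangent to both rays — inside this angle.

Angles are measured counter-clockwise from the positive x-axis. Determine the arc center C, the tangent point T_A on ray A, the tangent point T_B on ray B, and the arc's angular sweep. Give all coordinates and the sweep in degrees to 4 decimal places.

center=(-18.3488,0.6486) T_A=(-24.4841,-1.6068) T_B=(-24.1536,3.6542) sweep=47.5587

bisector direction at 356.4051° = (0.998032,-0.062701)
center distance |VC| = r/sin(θ/2) = 6.536706/sin(66.2207°) = 7.143121
C = V + |VC|·bis = (-18.3488,0.6486)
T_A = V + ((C−V)·d_A)·d_A = V + 2.8802·d_A = (-24.4841,-1.6068)
T_B = V + ((C−V)·d_B)·d_B = V + 2.8802·d_B = (-24.1536,3.6542)
sweep = 180° − θ = 47.5587°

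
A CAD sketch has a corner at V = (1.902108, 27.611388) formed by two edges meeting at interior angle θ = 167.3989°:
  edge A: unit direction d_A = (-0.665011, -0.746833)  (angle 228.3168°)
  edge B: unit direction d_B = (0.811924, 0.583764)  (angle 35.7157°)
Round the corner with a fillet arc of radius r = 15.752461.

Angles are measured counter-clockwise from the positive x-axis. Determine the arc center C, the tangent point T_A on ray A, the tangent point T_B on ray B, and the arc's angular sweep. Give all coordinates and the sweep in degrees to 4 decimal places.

center=(12.5100,15.8369) T_A=(0.7455,26.3125) T_B=(3.3142,28.6267) sweep=12.6011

bisector direction at 312.0163° = (0.669341,-0.742955)
center distance |VC| = r/sin(θ/2) = 15.752461/sin(83.6994°) = 15.848186
C = V + |VC|·bis = (12.5100,15.8369)
T_A = V + ((C−V)·d_A)·d_A = V + 1.7392·d_A = (0.7455,26.3125)
T_B = V + ((C−V)·d_B)·d_B = V + 1.7392·d_B = (3.3142,28.6267)
sweep = 180° − θ = 12.6011°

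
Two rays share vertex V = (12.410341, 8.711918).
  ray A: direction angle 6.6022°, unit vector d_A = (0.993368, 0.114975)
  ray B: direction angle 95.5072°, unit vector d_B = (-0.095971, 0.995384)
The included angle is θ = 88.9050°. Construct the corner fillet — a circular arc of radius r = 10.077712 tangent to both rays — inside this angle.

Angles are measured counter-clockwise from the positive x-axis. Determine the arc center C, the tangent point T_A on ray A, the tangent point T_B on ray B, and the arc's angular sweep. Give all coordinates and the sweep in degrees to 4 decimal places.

bisector direction at 51.0547° = (0.628578,0.777746)
center distance |VC| = r/sin(θ/2) = 10.077712/sin(44.4525°) = 14.390200
C = V + |VC|·bis = (21.4557,19.9038)
T_A = V + ((C−V)·d_A)·d_A = V + 10.2722·d_A = (22.6144,9.8930)
T_B = V + ((C−V)·d_B)·d_B = V + 10.2722·d_B = (11.4245,18.9367)
sweep = 180° − θ = 91.0950°

center=(21.4557,19.9038) T_A=(22.6144,9.8930) T_B=(11.4245,18.9367) sweep=91.0950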